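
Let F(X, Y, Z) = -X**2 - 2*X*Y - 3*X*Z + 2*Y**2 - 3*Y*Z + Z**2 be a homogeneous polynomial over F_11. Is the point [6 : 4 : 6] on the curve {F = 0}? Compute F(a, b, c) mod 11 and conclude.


F(6,4,6) ≡ 2 (mod 11); P is NOT on the curve.

Evaluate F(6, 4, 6) term-by-term (mod 11).
  -X**2 ↦ -1·36·1·1 = -36
  -2*X*Y ↦ -2·6·4·1 = -48
  -3*X*Z ↦ -3·6·1·6 = -108
  2*Y**2 ↦ 2·1·16·1 = 32
  -3*Y*Z ↦ -3·1·4·6 = -72
  Z**2 ↦ 1·1·1·36 = 36
Sum: F(6, 4, 6) = (-36) + (-48) + (-108) + (32) + (-72) + (36) = -196.
Reducing mod 11: -196 ≡ 2 (mod 11).
Since F(a, b, c) ≡ 2 ≠ 0 (mod 11), P does NOT lie on the curve.


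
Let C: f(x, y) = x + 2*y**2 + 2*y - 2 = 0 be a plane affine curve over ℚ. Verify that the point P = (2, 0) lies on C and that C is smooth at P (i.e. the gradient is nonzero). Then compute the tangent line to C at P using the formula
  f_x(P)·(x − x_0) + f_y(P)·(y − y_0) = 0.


Tangent line at P: x + 2*y - 2 = 0.

Step 1: f(2, 0) = 0, so P lies on C.
Step 2: partial derivatives
  f_x(x, y) = 1, f_y(x, y) = 4*y + 2.
  f_x(P) = 1, f_y(P) = 2 (gradient nonzero, so P is smooth).
Step 3: tangent line at P: 1·(x − 2) + 2·(y − 0) = 0.
Expanding: x + 2*y - 2 = 0.


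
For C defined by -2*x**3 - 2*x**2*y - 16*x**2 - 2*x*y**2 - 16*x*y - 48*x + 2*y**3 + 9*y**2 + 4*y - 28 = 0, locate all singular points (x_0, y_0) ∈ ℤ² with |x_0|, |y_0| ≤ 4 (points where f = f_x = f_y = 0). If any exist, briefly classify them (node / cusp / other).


Singular points: {(-2, -2)}; classification: cusp.

Compute partial derivatives:
  f_x = -6*x**2 - 4*x*y - 32*x - 2*y**2 - 16*y - 48.
  f_y = -2*x**2 - 4*x*y - 16*x + 6*y**2 + 18*y + 4.
Scan x_0 ∈ {−4, ..., 4}. For each x_0, f_y(x_0, y) is a polynomial in y; find its integer roots y ∈ {−4, ..., 4}, then test f_x and f at those candidates.
  x = -4: f_y(-4, y) = 6*y**2 + 34*y + 36; no integer root y with |y| ≤ 4.
  x = -3: f_y(-3, y) = 6*y**2 + 30*y + 34; no integer root y with |y| ≤ 4.
  x = -2: f_y(-2, y) = 6*y**2 + 26*y + 28; vanishes at y ∈ {-2}. (-2, -2): f_x = 0, f = 0 — SINGULAR.
  x = -1: f_y(-1, y) = 6*y**2 + 22*y + 18; no integer root y with |y| ≤ 4.
  x = 0: f_y(0, y) = 6*y**2 + 18*y + 4; no integer root y with |y| ≤ 4.
  x = 1: f_y(1, y) = 6*y**2 + 14*y - 14; no integer root y with |y| ≤ 4.
  x = 2: f_y(2, y) = 6*y**2 + 10*y - 36; no integer root y with |y| ≤ 4.
  x = 3: f_y(3, y) = 6*y**2 + 6*y - 62; no integer root y with |y| ≤ 4.
  x = 4: f_y(4, y) = 6*y**2 + 2*y - 92; no integer root y with |y| ≤ 4.
Only singular point on the grid: (-2, -2).
Classify: substitute x = -2 + u, y = -2 + v and expand: f = -2*u**3 - 2*u**2*v - 2*u*v**2 + 2*v**3 + v**2.
No constant or linear terms (consistent with a singular point). Quadratic part: v**2. Cubic part: -2*u**3 - 2*u**2*v - 2*u*v**2 + 2*v**3.
The quadratic part v**2 is a perfect square, so there is a single (double) tangent line v = 0, i.e. y = -2. Restricting the cubic part to that line (v = 0) leaves -2*u**3 ≠ 0, so f is not divisible by v and the branch is v² ≈ 2*u**3 to lowest order — this is a cusp.
Classification: cusp.


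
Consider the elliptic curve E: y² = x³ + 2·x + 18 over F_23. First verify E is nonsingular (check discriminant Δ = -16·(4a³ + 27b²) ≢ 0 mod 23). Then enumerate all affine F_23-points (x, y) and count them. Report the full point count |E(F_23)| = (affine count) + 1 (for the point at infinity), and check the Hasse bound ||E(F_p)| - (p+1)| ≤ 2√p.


Affine points = {(0, 8), (0, 15), (6, 4), (6, 19), (9, 11), (9, 12), (10, 7), (10, 16), (16, 11), (16, 12), (20, 10), (20, 13), (21, 11), (21, 12)}; affine count = 14; |E(F_23)| = 15.

Discriminant check: Δ ∝ 4a³ + 27b² = 4·2³ + 27·18² = 4·8 + 27·324 ≡ 17 (mod 23). Nonzero ⇒ E is nonsingular.
For each x ∈ F_23, compute rhs = x³ + 2·x + 18 mod 23, then count y ∈ F_23 with y² ≡ rhs.
  x = 0: rhs = 18, matching y values: 8, 15 (2 points).
  x = 1: rhs = 21, matching y values: none (0 points).
  x = 2: rhs = 7, matching y values: none (0 points).
  x = 3: rhs = 5, matching y values: none (0 points).
  x = 4: rhs = 21, matching y values: none (0 points).
  x = 5: rhs = 15, matching y values: none (0 points).
  x = 6: rhs = 16, matching y values: 4, 19 (2 points).
  x = 7: rhs = 7, matching y values: none (0 points).
  x = 8: rhs = 17, matching y values: none (0 points).
  x = 9: rhs = 6, matching y values: 11, 12 (2 points).
  x = 10: rhs = 3, matching y values: 7, 16 (2 points).
  x = 11: rhs = 14, matching y values: none (0 points).
  x = 12: rhs = 22, matching y values: none (0 points).
  x = 13: rhs = 10, matching y values: none (0 points).
  x = 14: rhs = 7, matching y values: none (0 points).
  x = 15: rhs = 19, matching y values: none (0 points).
  x = 16: rhs = 6, matching y values: 11, 12 (2 points).
  x = 17: rhs = 20, matching y values: none (0 points).
  x = 18: rhs = 21, matching y values: none (0 points).
  x = 19: rhs = 15, matching y values: none (0 points).
  x = 20: rhs = 8, matching y values: 10, 13 (2 points).
  x = 21: rhs = 6, matching y values: 11, 12 (2 points).
  x = 22: rhs = 15, matching y values: none (0 points).
Total affine count: 14.
Full point count |E(F_23)| = 14 + 1 = 15.
Hasse bound: |15 − (23+1)| = |-9| = 9 ≤ 2√23 ≈ 9.5917 ✓.


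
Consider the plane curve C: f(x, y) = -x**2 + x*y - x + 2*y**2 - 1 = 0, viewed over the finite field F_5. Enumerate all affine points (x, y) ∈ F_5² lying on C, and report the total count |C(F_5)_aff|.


Affine F_5-points: {(1, 1), (2, 2), (4, 1), (4, 2)}; count = 4.

For each of the 25 pairs (x, y) ∈ F_5², evaluate f(x, y) mod 5. Record the zeros.
  x = 0: [0↦4, 1↦1, 2↦2, 3↦2, 4↦1]  zeros at y ∈ ∅
  x = 1: [0↦2, 1↦0, 2↦2, 3↦3, 4↦3]  zeros at y ∈ {1}
  x = 2: [0↦3, 1↦2, 2↦0, 3↦2, 4↦3]  zeros at y ∈ {2}
  x = 3: [0↦2, 1↦2, 2↦1, 3↦4, 4↦1]  zeros at y ∈ ∅
  x = 4: [0↦4, 1↦0, 2↦0, 3↦4, 4↦2]  zeros at y ∈ {1, 2}
Collecting zeros: affine points = {(1, 1), (2, 2), (4, 1), (4, 2)}.
Total count |C(F_5)_aff| = 4.


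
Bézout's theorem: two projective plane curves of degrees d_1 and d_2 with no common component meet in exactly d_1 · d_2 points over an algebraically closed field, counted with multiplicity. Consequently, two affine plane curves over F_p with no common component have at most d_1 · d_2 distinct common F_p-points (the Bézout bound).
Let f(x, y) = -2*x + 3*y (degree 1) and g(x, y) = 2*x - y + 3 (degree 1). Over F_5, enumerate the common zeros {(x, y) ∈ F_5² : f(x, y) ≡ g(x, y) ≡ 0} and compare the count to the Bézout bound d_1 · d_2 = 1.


Common zeros: {(4, 1)}; count = 1; Bézout bound = 1.

deg(f) = 1, deg(g) = 1, so Bézout bound = 1.
Scan x ∈ F_5. For each x, list the y ∈ F_5 with f(x, y) ≡ 0 and those with g(x, y) ≡ 0 (mod 5); the common zeros in that column are the intersection.
  x = 0: f ≡ 0 at y ∈ {0}; g ≡ 0 at y ∈ {3}; common: ∅.
  x = 1: f ≡ 0 at y ∈ {4}; g ≡ 0 at y ∈ {0}; common: ∅.
  x = 2: f ≡ 0 at y ∈ {3}; g ≡ 0 at y ∈ {2}; common: ∅.
  x = 3: f ≡ 0 at y ∈ {2}; g ≡ 0 at y ∈ {4}; common: ∅.
  x = 4: f ≡ 0 at y ∈ {1}; g ≡ 0 at y ∈ {1}; common: {1}.
Collecting: common zeros = {(4, 1)}, so the count is 1.
Comparison with the Bézout bound: 1 ≤ 1 = deg(f)·deg(g), as expected for curves with no common component (the bound is attained).


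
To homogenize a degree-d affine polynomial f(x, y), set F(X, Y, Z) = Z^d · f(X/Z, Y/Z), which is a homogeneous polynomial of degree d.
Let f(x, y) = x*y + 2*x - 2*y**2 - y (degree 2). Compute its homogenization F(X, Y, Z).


F(X, Y, Z) = X*Y + 2*X*Z - 2*Y**2 - Y*Z

deg(f) = 2.
Substitute x = X/Z, y = Y/Z into f, then multiply by Z^2.
  monomial 1·x^1·y^1 ↦ 1·X^1·Y^1·Z^0.
  monomial 2·x^1·y^0 ↦ 2·X^1·Y^0·Z^1.
  monomial -2·x^0·y^2 ↦ -2·X^0·Y^2·Z^0.
  monomial -1·x^0·y^1 ↦ -1·X^0·Y^1·Z^1.
Collecting: F(X, Y, Z) = X*Y + 2*X*Z - 2*Y**2 - Y*Z.


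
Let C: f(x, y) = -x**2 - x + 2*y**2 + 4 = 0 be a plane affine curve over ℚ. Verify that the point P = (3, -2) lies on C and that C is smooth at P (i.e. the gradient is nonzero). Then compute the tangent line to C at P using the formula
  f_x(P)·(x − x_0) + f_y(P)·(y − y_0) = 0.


Tangent line at P: -7*x - 8*y + 5 = 0.

Step 1: f(3, -2) = 0, so P lies on C.
Step 2: partial derivatives
  f_x(x, y) = -2*x - 1, f_y(x, y) = 4*y.
  f_x(P) = -7, f_y(P) = -8 (gradient nonzero, so P is smooth).
Step 3: tangent line at P: -7·(x − 3) + -8·(y − -2) = 0.
Expanding: -7*x - 8*y + 5 = 0.


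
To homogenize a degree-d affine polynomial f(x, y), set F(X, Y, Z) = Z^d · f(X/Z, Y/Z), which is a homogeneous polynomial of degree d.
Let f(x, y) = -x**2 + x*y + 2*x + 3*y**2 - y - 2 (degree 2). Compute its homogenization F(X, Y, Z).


F(X, Y, Z) = -X**2 + X*Y + 2*X*Z + 3*Y**2 - Y*Z - 2*Z**2

deg(f) = 2.
Substitute x = X/Z, y = Y/Z into f, then multiply by Z^2.
  monomial -1·x^2·y^0 ↦ -1·X^2·Y^0·Z^0.
  monomial 1·x^1·y^1 ↦ 1·X^1·Y^1·Z^0.
  monomial 2·x^1·y^0 ↦ 2·X^1·Y^0·Z^1.
  monomial 3·x^0·y^2 ↦ 3·X^0·Y^2·Z^0.
  monomial -1·x^0·y^1 ↦ -1·X^0·Y^1·Z^1.
  monomial -2·x^0·y^0 ↦ -2·X^0·Y^0·Z^2.
Collecting: F(X, Y, Z) = -X**2 + X*Y + 2*X*Z + 3*Y**2 - Y*Z - 2*Z**2.


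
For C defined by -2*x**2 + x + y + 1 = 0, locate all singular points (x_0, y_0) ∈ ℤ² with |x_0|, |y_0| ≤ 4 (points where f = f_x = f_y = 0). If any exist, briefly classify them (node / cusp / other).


No singular points in the scanned grid; C is smooth there.

Compute partial derivatives:
  f_x = 1 - 4*x.
  f_y = 1.
f_y = 1 is a nonzero constant, so f_y never vanishes: no point (x, y) can satisfy f = f_x = f_y = 0. In particular no (x, y) ∈ {−4, ..., 4}² is singular; the curve is smooth.


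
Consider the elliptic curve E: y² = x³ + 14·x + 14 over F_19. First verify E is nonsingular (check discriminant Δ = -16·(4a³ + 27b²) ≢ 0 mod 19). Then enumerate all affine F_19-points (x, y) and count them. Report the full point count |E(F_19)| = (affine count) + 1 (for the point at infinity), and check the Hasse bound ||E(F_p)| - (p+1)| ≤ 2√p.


Affine points = {(3, 8), (3, 11), (4, 1), (4, 18), (5, 0), (8, 7), (8, 12), (11, 6), (11, 13), (14, 3), (14, 16), (17, 4), (17, 15)}; affine count = 13; |E(F_19)| = 14.

Discriminant check: Δ ∝ 4a³ + 27b² = 4·14³ + 27·14² = 4·2744 + 27·196 ≡ 4 (mod 19). Nonzero ⇒ E is nonsingular.
For each x ∈ F_19, compute rhs = x³ + 14·x + 14 mod 19, then count y ∈ F_19 with y² ≡ rhs.
  x = 0: rhs = 14, matching y values: none (0 points).
  x = 1: rhs = 10, matching y values: none (0 points).
  x = 2: rhs = 12, matching y values: none (0 points).
  x = 3: rhs = 7, matching y values: 8, 11 (2 points).
  x = 4: rhs = 1, matching y values: 1, 18 (2 points).
  x = 5: rhs = 0, matching y values: 0 (1 points).
  x = 6: rhs = 10, matching y values: none (0 points).
  x = 7: rhs = 18, matching y values: none (0 points).
  x = 8: rhs = 11, matching y values: 7, 12 (2 points).
  x = 9: rhs = 14, matching y values: none (0 points).
  x = 10: rhs = 14, matching y values: none (0 points).
  x = 11: rhs = 17, matching y values: 6, 13 (2 points).
  x = 12: rhs = 10, matching y values: none (0 points).
  x = 13: rhs = 18, matching y values: none (0 points).
  x = 14: rhs = 9, matching y values: 3, 16 (2 points).
  x = 15: rhs = 8, matching y values: none (0 points).
  x = 16: rhs = 2, matching y values: none (0 points).
  x = 17: rhs = 16, matching y values: 4, 15 (2 points).
  x = 18: rhs = 18, matching y values: none (0 points).
Total affine count: 13.
Full point count |E(F_19)| = 13 + 1 = 14.
Hasse bound: |14 − (19+1)| = |-6| = 6 ≤ 2√19 ≈ 8.7178 ✓.


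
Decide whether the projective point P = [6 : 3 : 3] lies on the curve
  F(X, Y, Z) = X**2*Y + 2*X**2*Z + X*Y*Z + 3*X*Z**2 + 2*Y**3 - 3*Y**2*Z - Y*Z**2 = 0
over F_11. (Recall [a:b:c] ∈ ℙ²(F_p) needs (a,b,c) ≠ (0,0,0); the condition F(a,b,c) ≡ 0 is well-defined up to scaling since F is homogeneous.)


F(6,3,3) ≡ 2 (mod 11); P is NOT on the curve.

Evaluate F(6, 3, 3) term-by-term (mod 11).
  X**2*Y ↦ 1·36·3·1 = 108
  2*X**2*Z ↦ 2·36·1·3 = 216
  X*Y*Z ↦ 1·6·3·3 = 54
  3*X*Z**2 ↦ 3·6·1·9 = 162
  2*Y**3 ↦ 2·1·27·1 = 54
  -3*Y**2*Z ↦ -3·1·9·3 = -81
  -Y*Z**2 ↦ -1·1·3·9 = -27
Sum: F(6, 3, 3) = (108) + (216) + (54) + (162) + (54) + (-81) + (-27) = 486.
Reducing mod 11: 486 ≡ 2 (mod 11).
Since F(a, b, c) ≡ 2 ≠ 0 (mod 11), P does NOT lie on the curve.


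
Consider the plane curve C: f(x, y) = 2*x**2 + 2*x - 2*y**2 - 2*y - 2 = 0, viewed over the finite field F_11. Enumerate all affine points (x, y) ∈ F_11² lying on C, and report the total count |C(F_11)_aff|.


Affine F_11-points: {(1, 3), (1, 7), (3, 0), (3, 10), (4, 5), (6, 5), (7, 0), (7, 10), (9, 3), (9, 7)}; count = 10.

For each of the 121 pairs (x, y) ∈ F_11², evaluate f(x, y) mod 11. Record the zeros.
  x = 0: [0↦9, 1↦5, 2↦8, 3↦7, 4↦2, 5↦4, 6↦2, 7↦7, 8↦8, 9↦5, 10↦9]  zeros at y ∈ ∅
  x = 1: [0↦2, 1↦9, 2↦1, 3↦0, 4↦6, 5↦8, 6↦6, 7↦0, 8↦1, 9↦9, 10↦2]  zeros at y ∈ {3, 7}
  x = 2: [0↦10, 1↦6, 2↦9, 3↦8, 4↦3, 5↦5, 6↦3, 7↦8, 8↦9, 9↦6, 10↦10]  zeros at y ∈ ∅
  x = 3: [0↦0, 1↦7, 2↦10, 3↦9, 4↦4, 5↦6, 6↦4, 7↦9, 8↦10, 9↦7, 10↦0]  zeros at y ∈ {0, 10}
  x = 4: [0↦5, 1↦1, 2↦4, 3↦3, 4↦9, 5↦0, 6↦9, 7↦3, 8↦4, 9↦1, 10↦5]  zeros at y ∈ {5}
  x = 5: [0↦3, 1↦10, 2↦2, 3↦1, 4↦7, 5↦9, 6↦7, 7↦1, 8↦2, 9↦10, 10↦3]  zeros at y ∈ ∅
  x = 6: [0↦5, 1↦1, 2↦4, 3↦3, 4↦9, 5↦0, 6↦9, 7↦3, 8↦4, 9↦1, 10↦5]  zeros at y ∈ {5}
  x = 7: [0↦0, 1↦7, 2↦10, 3↦9, 4↦4, 5↦6, 6↦4, 7↦9, 8↦10, 9↦7, 10↦0]  zeros at y ∈ {0, 10}
  x = 8: [0↦10, 1↦6, 2↦9, 3↦8, 4↦3, 5↦5, 6↦3, 7↦8, 8↦9, 9↦6, 10↦10]  zeros at y ∈ ∅
  x = 9: [0↦2, 1↦9, 2↦1, 3↦0, 4↦6, 5↦8, 6↦6, 7↦0, 8↦1, 9↦9, 10↦2]  zeros at y ∈ {3, 7}
  x = 10: [0↦9, 1↦5, 2↦8, 3↦7, 4↦2, 5↦4, 6↦2, 7↦7, 8↦8, 9↦5, 10↦9]  zeros at y ∈ ∅
Collecting zeros: affine points = {(1, 3), (1, 7), (3, 0), (3, 10), (4, 5), (6, 5), (7, 0), (7, 10), (9, 3), (9, 7)}.
Total count |C(F_11)_aff| = 10.


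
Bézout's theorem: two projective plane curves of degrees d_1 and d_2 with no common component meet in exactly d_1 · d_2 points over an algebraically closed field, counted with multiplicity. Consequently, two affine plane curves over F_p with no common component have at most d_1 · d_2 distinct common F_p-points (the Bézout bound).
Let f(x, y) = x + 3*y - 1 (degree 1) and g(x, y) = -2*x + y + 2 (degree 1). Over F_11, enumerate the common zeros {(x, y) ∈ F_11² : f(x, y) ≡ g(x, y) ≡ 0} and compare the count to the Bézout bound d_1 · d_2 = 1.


Common zeros: {(1, 0)}; count = 1; Bézout bound = 1.

deg(f) = 1, deg(g) = 1, so Bézout bound = 1.
Scan x ∈ F_11. For each x, list the y ∈ F_11 with f(x, y) ≡ 0 and those with g(x, y) ≡ 0 (mod 11); the common zeros in that column are the intersection.
  x = 0: f ≡ 0 at y ∈ {4}; g ≡ 0 at y ∈ {9}; common: ∅.
  x = 1: f ≡ 0 at y ∈ {0}; g ≡ 0 at y ∈ {0}; common: {0}.
  x = 2: f ≡ 0 at y ∈ {7}; g ≡ 0 at y ∈ {2}; common: ∅.
  x = 3: f ≡ 0 at y ∈ {3}; g ≡ 0 at y ∈ {4}; common: ∅.
  x = 4: f ≡ 0 at y ∈ {10}; g ≡ 0 at y ∈ {6}; common: ∅.
  x = 5: f ≡ 0 at y ∈ {6}; g ≡ 0 at y ∈ {8}; common: ∅.
  x = 6: f ≡ 0 at y ∈ {2}; g ≡ 0 at y ∈ {10}; common: ∅.
  x = 7: f ≡ 0 at y ∈ {9}; g ≡ 0 at y ∈ {1}; common: ∅.
  x = 8: f ≡ 0 at y ∈ {5}; g ≡ 0 at y ∈ {3}; common: ∅.
  x = 9: f ≡ 0 at y ∈ {1}; g ≡ 0 at y ∈ {5}; common: ∅.
  x = 10: f ≡ 0 at y ∈ {8}; g ≡ 0 at y ∈ {7}; common: ∅.
Collecting: common zeros = {(1, 0)}, so the count is 1.
Comparison with the Bézout bound: 1 ≤ 1 = deg(f)·deg(g), as expected for curves with no common component (the bound is attained).


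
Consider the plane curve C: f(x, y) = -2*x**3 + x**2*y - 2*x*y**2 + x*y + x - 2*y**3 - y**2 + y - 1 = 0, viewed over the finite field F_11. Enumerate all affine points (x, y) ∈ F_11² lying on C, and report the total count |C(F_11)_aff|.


Affine F_11-points: {(1, 7), (2, 9), (3, 7), (4, 5), (4, 9), (5, 5), (5, 7), (5, 10), (9, 4), (10, 0), (10, 1), (10, 5)}; count = 12.

For each of the 121 pairs (x, y) ∈ F_11², evaluate f(x, y) mod 11. Record the zeros.
  x = 0: [0↦10, 1↦8, 2↦3, 3↦5, 4↦2, 5↦4, 6↦10, 7↦8, 8↦8, 9↦9, 10↦10]  zeros at y ∈ ∅
  x = 1: [0↦9, 1↦7, 2↦9, 3↦3, 4↦10, 5↦7, 6↦4, 7↦0, 8↦5, 9↦7, 10↦5]  zeros at y ∈ {7}
  x = 2: [0↦7, 1↦7, 2↦7, 3↦6, 4↦3, 5↦8, 6↦9, 7↦5, 8↦6, 9↦0, 10↦8]  zeros at y ∈ {9}
  x = 3: [0↦3, 1↦7, 2↦7, 3↦2, 4↦2, 5↦6, 6↦2, 7↦0, 8↦10, 9↦9, 10↦7]  zeros at y ∈ {7}
  x = 4: [0↦7, 1↦6, 2↦8, 3↦1, 4↦6, 5↦0, 6↦4, 7↦6, 8↦5, 9↦0, 10↦1]  zeros at y ∈ {5, 9}
  x = 5: [0↦7, 1↦3, 2↦9, 3↦2, 4↦3, 5↦0, 6↦3, 7↦0, 8↦1, 9↦5, 10↦0]  zeros at y ∈ {5, 7, 10}
  x = 6: [0↦2, 1↦8, 2↦9, 3↦4, 4↦3, 5↦5, 6↦9, 7↦3, 8↦8, 9↦1, 10↦3]  zeros at y ∈ ∅
  x = 7: [0↦2, 1↦9, 2↦7, 3↦6, 4↦5, 5↦3, 6↦10, 7↦3, 8↦3, 9↦9, 10↦9]  zeros at y ∈ ∅
  x = 8: [0↦6, 1↦5, 2↦2, 3↦7, 4↦8, 5↦4, 6↦5, 7↦10, 8↦7, 9↦6, 10↦6]  zeros at y ∈ ∅
  x = 9: [0↦2, 1↦6, 2↦4, 3↦6, 4↦0, 5↦7, 6↦4, 7↦1, 8↦8, 9↦2, 10↦4]  zeros at y ∈ {4}
  x = 10: [0↦0, 1↦0, 2↦1, 3↦2, 4↦2, 5↦0, 6↦6, 7↦8, 8↦5, 9↦7, 10↦2]  zeros at y ∈ {0, 1, 5}
Collecting zeros: affine points = {(1, 7), (2, 9), (3, 7), (4, 5), (4, 9), (5, 5), (5, 7), (5, 10), (9, 4), (10, 0), (10, 1), (10, 5)}.
Total count |C(F_11)_aff| = 12.


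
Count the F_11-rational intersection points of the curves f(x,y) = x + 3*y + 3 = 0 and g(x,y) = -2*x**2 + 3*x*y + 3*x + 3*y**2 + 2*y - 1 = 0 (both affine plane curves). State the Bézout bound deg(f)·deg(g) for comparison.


Common zeros: {(0, 10), (6, 8)}; count = 2; Bézout bound = 2.

deg(f) = 1, deg(g) = 2, so Bézout bound = 2.
Scan x ∈ F_11. For each x, list the y ∈ F_11 with f(x, y) ≡ 0 and those with g(x, y) ≡ 0 (mod 11); the common zeros in that column are the intersection.
  x = 0: f ≡ 0 at y ∈ {10}; g ≡ 0 at y ∈ {4, 10}; common: {10}.
  x = 1: f ≡ 0 at y ∈ {6}; g ≡ 0 at y ∈ {0, 2}; common: ∅.
  x = 2: f ≡ 0 at y ∈ {2}; g ≡ 0 at y ∈ {4, 8}; common: ∅.
  x = 3: f ≡ 0 at y ∈ {9}; g ≡ 0 at y ∈ ∅; common: ∅.
  x = 4: f ≡ 0 at y ∈ {5}; g ≡ 0 at y ∈ ∅; common: ∅.
  x = 5: f ≡ 0 at y ∈ {1}; g ≡ 0 at y ∈ ∅; common: ∅.
  x = 6: f ≡ 0 at y ∈ {8}; g ≡ 0 at y ∈ {0, 8}; common: {8}.
  x = 7: f ≡ 0 at y ∈ {4}; g ≡ 0 at y ∈ ∅; common: ∅.
  x = 8: f ≡ 0 at y ∈ {0}; g ≡ 0 at y ∈ {3}; common: ∅.
  x = 9: f ≡ 0 at y ∈ {7}; g ≡ 0 at y ∈ {2, 3}; common: ∅.
  x = 10: f ≡ 0 at y ∈ {3}; g ≡ 0 at y ∈ ∅; common: ∅.
Collecting: common zeros = {(0, 10), (6, 8)}, so the count is 2.
Comparison with the Bézout bound: 2 ≤ 2 = deg(f)·deg(g), as expected for curves with no common component (the bound is attained).


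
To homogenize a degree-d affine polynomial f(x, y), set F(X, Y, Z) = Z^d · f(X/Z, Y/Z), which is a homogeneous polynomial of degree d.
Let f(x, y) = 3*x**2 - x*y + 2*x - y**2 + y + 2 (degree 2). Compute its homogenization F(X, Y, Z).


F(X, Y, Z) = 3*X**2 - X*Y + 2*X*Z - Y**2 + Y*Z + 2*Z**2

deg(f) = 2.
Substitute x = X/Z, y = Y/Z into f, then multiply by Z^2.
  monomial 3·x^2·y^0 ↦ 3·X^2·Y^0·Z^0.
  monomial -1·x^1·y^1 ↦ -1·X^1·Y^1·Z^0.
  monomial 2·x^1·y^0 ↦ 2·X^1·Y^0·Z^1.
  monomial -1·x^0·y^2 ↦ -1·X^0·Y^2·Z^0.
  monomial 1·x^0·y^1 ↦ 1·X^0·Y^1·Z^1.
  monomial 2·x^0·y^0 ↦ 2·X^0·Y^0·Z^2.
Collecting: F(X, Y, Z) = 3*X**2 - X*Y + 2*X*Z - Y**2 + Y*Z + 2*Z**2.


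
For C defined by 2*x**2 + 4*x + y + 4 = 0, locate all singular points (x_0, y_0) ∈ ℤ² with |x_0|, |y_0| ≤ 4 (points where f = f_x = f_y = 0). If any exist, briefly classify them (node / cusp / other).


No singular points in the scanned grid; C is smooth there.

Compute partial derivatives:
  f_x = 4*x + 4.
  f_y = 1.
f_y = 1 is a nonzero constant, so f_y never vanishes: no point (x, y) can satisfy f = f_x = f_y = 0. In particular no (x, y) ∈ {−4, ..., 4}² is singular; the curve is smooth.


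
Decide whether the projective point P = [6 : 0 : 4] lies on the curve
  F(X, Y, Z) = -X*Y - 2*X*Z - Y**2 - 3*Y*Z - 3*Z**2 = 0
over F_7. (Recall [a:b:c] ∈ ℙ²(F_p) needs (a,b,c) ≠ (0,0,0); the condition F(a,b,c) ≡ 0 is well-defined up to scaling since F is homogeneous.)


F(6,0,4) ≡ 2 (mod 7); P is NOT on the curve.

Evaluate F(6, 0, 4) term-by-term (mod 7).
  -X*Y ↦ -1·6·0·1 = 0
  -2*X*Z ↦ -2·6·1·4 = -48
  -Y**2 ↦ -1·1·0·1 = 0
  -3*Y*Z ↦ -3·1·0·4 = 0
  -3*Z**2 ↦ -3·1·1·16 = -48
Sum: F(6, 0, 4) = (0) + (-48) + (0) + (0) + (-48) = -96.
Reducing mod 7: -96 ≡ 2 (mod 7).
Since F(a, b, c) ≡ 2 ≠ 0 (mod 7), P does NOT lie on the curve.


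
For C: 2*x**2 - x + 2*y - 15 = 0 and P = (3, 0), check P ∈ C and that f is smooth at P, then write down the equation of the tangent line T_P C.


Tangent line at P: 11*x + 2*y - 33 = 0.

Step 1: f(3, 0) = 0, so P lies on C.
Step 2: partial derivatives
  f_x(x, y) = 4*x - 1, f_y(x, y) = 2.
  f_x(P) = 11, f_y(P) = 2 (gradient nonzero, so P is smooth).
Step 3: tangent line at P: 11·(x − 3) + 2·(y − 0) = 0.
Expanding: 11*x + 2*y - 33 = 0.


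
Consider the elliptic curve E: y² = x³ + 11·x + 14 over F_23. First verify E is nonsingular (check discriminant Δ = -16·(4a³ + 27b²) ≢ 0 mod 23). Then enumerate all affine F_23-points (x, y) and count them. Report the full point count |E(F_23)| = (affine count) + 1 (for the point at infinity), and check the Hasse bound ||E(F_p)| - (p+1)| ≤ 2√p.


Affine points = {(1, 7), (1, 16), (8, 4), (8, 19), (13, 10), (13, 13), (15, 9), (15, 14), (16, 10), (16, 13), (17, 10), (17, 13), (18, 8), (18, 15), (20, 0), (22, 5), (22, 18)}; affine count = 17; |E(F_23)| = 18.

Discriminant check: Δ ∝ 4a³ + 27b² = 4·11³ + 27·14² = 4·1331 + 27·196 ≡ 13 (mod 23). Nonzero ⇒ E is nonsingular.
For each x ∈ F_23, compute rhs = x³ + 11·x + 14 mod 23, then count y ∈ F_23 with y² ≡ rhs.
  x = 0: rhs = 14, matching y values: none (0 points).
  x = 1: rhs = 3, matching y values: 7, 16 (2 points).
  x = 2: rhs = 21, matching y values: none (0 points).
  x = 3: rhs = 5, matching y values: none (0 points).
  x = 4: rhs = 7, matching y values: none (0 points).
  x = 5: rhs = 10, matching y values: none (0 points).
  x = 6: rhs = 20, matching y values: none (0 points).
  x = 7: rhs = 20, matching y values: none (0 points).
  x = 8: rhs = 16, matching y values: 4, 19 (2 points).
  x = 9: rhs = 14, matching y values: none (0 points).
  x = 10: rhs = 20, matching y values: none (0 points).
  x = 11: rhs = 17, matching y values: none (0 points).
  x = 12: rhs = 11, matching y values: none (0 points).
  x = 13: rhs = 8, matching y values: 10, 13 (2 points).
  x = 14: rhs = 14, matching y values: none (0 points).
  x = 15: rhs = 12, matching y values: 9, 14 (2 points).
  x = 16: rhs = 8, matching y values: 10, 13 (2 points).
  x = 17: rhs = 8, matching y values: 10, 13 (2 points).
  x = 18: rhs = 18, matching y values: 8, 15 (2 points).
  x = 19: rhs = 21, matching y values: none (0 points).
  x = 20: rhs = 0, matching y values: 0 (1 points).
  x = 21: rhs = 7, matching y values: none (0 points).
  x = 22: rhs = 2, matching y values: 5, 18 (2 points).
Total affine count: 17.
Full point count |E(F_23)| = 17 + 1 = 18.
Hasse bound: |18 − (23+1)| = |-6| = 6 ≤ 2√23 ≈ 9.5917 ✓.


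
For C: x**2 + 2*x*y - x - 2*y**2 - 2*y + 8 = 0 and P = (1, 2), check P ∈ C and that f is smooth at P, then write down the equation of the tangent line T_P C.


Tangent line at P: 5*x - 8*y + 11 = 0.

Step 1: f(1, 2) = 0, so P lies on C.
Step 2: partial derivatives
  f_x(x, y) = 2*x + 2*y - 1, f_y(x, y) = 2*x - 4*y - 2.
  f_x(P) = 5, f_y(P) = -8 (gradient nonzero, so P is smooth).
Step 3: tangent line at P: 5·(x − 1) + -8·(y − 2) = 0.
Expanding: 5*x - 8*y + 11 = 0.


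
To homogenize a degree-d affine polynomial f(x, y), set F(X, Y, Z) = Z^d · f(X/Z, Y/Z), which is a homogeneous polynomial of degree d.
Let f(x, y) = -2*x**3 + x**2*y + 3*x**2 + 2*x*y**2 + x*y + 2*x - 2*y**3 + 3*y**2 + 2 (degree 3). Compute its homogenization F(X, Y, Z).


F(X, Y, Z) = -2*X**3 + X**2*Y + 3*X**2*Z + 2*X*Y**2 + X*Y*Z + 2*X*Z**2 - 2*Y**3 + 3*Y**2*Z + 2*Z**3

deg(f) = 3.
Substitute x = X/Z, y = Y/Z into f, then multiply by Z^3.
  monomial -2·x^3·y^0 ↦ -2·X^3·Y^0·Z^0.
  monomial 1·x^2·y^1 ↦ 1·X^2·Y^1·Z^0.
  monomial 3·x^2·y^0 ↦ 3·X^2·Y^0·Z^1.
  monomial 2·x^1·y^2 ↦ 2·X^1·Y^2·Z^0.
  monomial 1·x^1·y^1 ↦ 1·X^1·Y^1·Z^1.
  monomial 2·x^1·y^0 ↦ 2·X^1·Y^0·Z^2.
  monomial -2·x^0·y^3 ↦ -2·X^0·Y^3·Z^0.
  monomial 3·x^0·y^2 ↦ 3·X^0·Y^2·Z^1.
  monomial 2·x^0·y^0 ↦ 2·X^0·Y^0·Z^3.
Collecting: F(X, Y, Z) = -2*X**3 + X**2*Y + 3*X**2*Z + 2*X*Y**2 + X*Y*Z + 2*X*Z**2 - 2*Y**3 + 3*Y**2*Z + 2*Z**3.


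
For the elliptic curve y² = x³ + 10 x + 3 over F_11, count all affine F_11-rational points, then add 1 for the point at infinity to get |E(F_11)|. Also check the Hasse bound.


Affine points = {(0, 5), (0, 6), (1, 5), (1, 6), (2, 3), (2, 8), (3, 4), (3, 7), (6, 2), (6, 9), (7, 3), (7, 8), (8, 1), (8, 10), (10, 5), (10, 6)}; affine count = 16; |E(F_11)| = 17.

Discriminant check: Δ ∝ 4a³ + 27b² = 4·10³ + 27·3² = 4·1000 + 27·9 ≡ 8 (mod 11). Nonzero ⇒ E is nonsingular.
For each x ∈ F_11, compute rhs = x³ + 10·x + 3 mod 11, then count y ∈ F_11 with y² ≡ rhs.
  x = 0: rhs = 3, matching y values: 5, 6 (2 points).
  x = 1: rhs = 3, matching y values: 5, 6 (2 points).
  x = 2: rhs = 9, matching y values: 3, 8 (2 points).
  x = 3: rhs = 5, matching y values: 4, 7 (2 points).
  x = 4: rhs = 8, matching y values: none (0 points).
  x = 5: rhs = 2, matching y values: none (0 points).
  x = 6: rhs = 4, matching y values: 2, 9 (2 points).
  x = 7: rhs = 9, matching y values: 3, 8 (2 points).
  x = 8: rhs = 1, matching y values: 1, 10 (2 points).
  x = 9: rhs = 8, matching y values: none (0 points).
  x = 10: rhs = 3, matching y values: 5, 6 (2 points).
Total affine count: 16.
Full point count |E(F_11)| = 16 + 1 = 17.
Hasse bound: |17 − (11+1)| = |5| = 5 ≤ 2√11 ≈ 6.6332 ✓.


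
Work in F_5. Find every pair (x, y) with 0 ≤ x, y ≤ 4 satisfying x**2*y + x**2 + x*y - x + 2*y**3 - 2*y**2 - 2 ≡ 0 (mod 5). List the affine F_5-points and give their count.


Affine F_5-points: {(1, 1), (1, 2), (1, 3), (2, 0), (2, 2), (2, 4), (4, 0), (4, 1)}; count = 8.

For each of the 25 pairs (x, y) ∈ F_5², evaluate f(x, y) mod 5. Record the zeros.
  x = 0: [0↦3, 1↦3, 2↦1, 3↦4, 4↦4]  zeros at y ∈ ∅
  x = 1: [0↦3, 1↦0, 2↦0, 3↦0, 4↦2]  zeros at y ∈ {1, 2, 3}
  x = 2: [0↦0, 1↦1, 2↦0, 3↦4, 4↦0]  zeros at y ∈ {0, 2, 4}
  x = 3: [0↦4, 1↦1, 2↦1, 3↦1, 4↦3]  zeros at y ∈ ∅
  x = 4: [0↦0, 1↦0, 2↦3, 3↦1, 4↦1]  zeros at y ∈ {0, 1}
Collecting zeros: affine points = {(1, 1), (1, 2), (1, 3), (2, 0), (2, 2), (2, 4), (4, 0), (4, 1)}.
Total count |C(F_5)_aff| = 8.


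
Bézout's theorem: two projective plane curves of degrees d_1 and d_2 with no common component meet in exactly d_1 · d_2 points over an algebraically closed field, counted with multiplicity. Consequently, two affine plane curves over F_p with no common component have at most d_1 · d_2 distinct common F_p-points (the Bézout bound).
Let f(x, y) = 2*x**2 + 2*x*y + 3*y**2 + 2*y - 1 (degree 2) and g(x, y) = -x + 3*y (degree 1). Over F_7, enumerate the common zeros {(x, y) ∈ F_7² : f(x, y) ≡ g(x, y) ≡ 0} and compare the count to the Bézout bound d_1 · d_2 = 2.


Common zeros: {(3, 1)}; count = 1; Bézout bound = 2.

deg(f) = 2, deg(g) = 1, so Bézout bound = 2.
Scan x ∈ F_7. For each x, list the y ∈ F_7 with f(x, y) ≡ 0 and those with g(x, y) ≡ 0 (mod 7); the common zeros in that column are the intersection.
  x = 0: f ≡ 0 at y ∈ {5, 6}; g ≡ 0 at y ∈ {0}; common: ∅.
  x = 1: f ≡ 0 at y ∈ {2, 6}; g ≡ 0 at y ∈ {5}; common: ∅.
  x = 2: f ≡ 0 at y ∈ {0, 5}; g ≡ 0 at y ∈ {3}; common: ∅.
  x = 3: f ≡ 0 at y ∈ {1}; g ≡ 0 at y ∈ {1}; common: {1}.
  x = 4: f ≡ 0 at y ∈ {2, 4}; g ≡ 0 at y ∈ {6}; common: ∅.
  x = 5: f ≡ 0 at y ∈ {0, 3}; g ≡ 0 at y ∈ {4}; common: ∅.
  x = 6: f ≡ 0 at y ∈ {3, 4}; g ≡ 0 at y ∈ {2}; common: ∅.
Collecting: common zeros = {(3, 1)}, so the count is 1.
Comparison with the Bézout bound: 1 ≤ 2 = deg(f)·deg(g), as expected for curves with no common component (the affine F_7-count falls short of the bound because intersections may lie at infinity, over extension fields, or carry multiplicity).


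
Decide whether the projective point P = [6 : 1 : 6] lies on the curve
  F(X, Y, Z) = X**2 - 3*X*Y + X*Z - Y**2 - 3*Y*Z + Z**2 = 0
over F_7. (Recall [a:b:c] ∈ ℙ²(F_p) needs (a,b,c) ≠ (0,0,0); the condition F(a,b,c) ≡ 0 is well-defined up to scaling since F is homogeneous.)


F(6,1,6) ≡ 1 (mod 7); P is NOT on the curve.

Evaluate F(6, 1, 6) term-by-term (mod 7).
  X**2 ↦ 1·36·1·1 = 36
  -3*X*Y ↦ -3·6·1·1 = -18
  X*Z ↦ 1·6·1·6 = 36
  -Y**2 ↦ -1·1·1·1 = -1
  -3*Y*Z ↦ -3·1·1·6 = -18
  Z**2 ↦ 1·1·1·36 = 36
Sum: F(6, 1, 6) = (36) + (-18) + (36) + (-1) + (-18) + (36) = 71.
Reducing mod 7: 71 ≡ 1 (mod 7).
Since F(a, b, c) ≡ 1 ≠ 0 (mod 7), P does NOT lie on the curve.


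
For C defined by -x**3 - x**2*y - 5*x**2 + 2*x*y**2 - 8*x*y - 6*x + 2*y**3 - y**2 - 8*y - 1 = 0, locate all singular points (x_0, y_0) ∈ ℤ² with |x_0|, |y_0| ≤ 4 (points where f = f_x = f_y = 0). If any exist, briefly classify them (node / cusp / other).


Singular points: {(-2, 1)}; classification: cusp.

Compute partial derivatives:
  f_x = -3*x**2 - 2*x*y - 10*x + 2*y**2 - 8*y - 6.
  f_y = -x**2 + 4*x*y - 8*x + 6*y**2 - 2*y - 8.
Scan x_0 ∈ {−4, ..., 4}. For each x_0, f_y(x_0, y) is a polynomial in y; find its integer roots y ∈ {−4, ..., 4}, then test f_x and f at those candidates.
  x = -4: f_y(-4, y) = 6*y**2 - 18*y + 8; no integer root y with |y| ≤ 4.
  x = -3: f_y(-3, y) = 6*y**2 - 14*y + 7; no integer root y with |y| ≤ 4.
  x = -2: f_y(-2, y) = 6*y**2 - 10*y + 4; vanishes at y ∈ {1}. (-2, 1): f_x = 0, f = 0 — SINGULAR.
  x = -1: f_y(-1, y) = 6*y**2 - 6*y - 1; no integer root y with |y| ≤ 4.
  x = 0: f_y(0, y) = 6*y**2 - 2*y - 8; vanishes at y ∈ {-1}. (0, -1): f_x = 4 ≠ 0.
  x = 1: f_y(1, y) = 6*y**2 + 2*y - 17; no integer root y with |y| ≤ 4.
  x = 2: f_y(2, y) = 6*y**2 + 6*y - 28; no integer root y with |y| ≤ 4.
  x = 3: f_y(3, y) = 6*y**2 + 10*y - 41; no integer root y with |y| ≤ 4.
  x = 4: f_y(4, y) = 6*y**2 + 14*y - 56; no integer root y with |y| ≤ 4.
Only singular point on the grid: (-2, 1).
Classify: substitute x = -2 + u, y = 1 + v and expand: f = -u**3 - u**2*v + 2*u*v**2 + 2*v**3 + v**2.
No constant or linear terms (consistent with a singular point). Quadratic part: v**2. Cubic part: -u**3 - u**2*v + 2*u*v**2 + 2*v**3.
The quadratic part v**2 is a perfect square, so there is a single (double) tangent line v = 0, i.e. y = 1. Restricting the cubic part to that line (v = 0) leaves -u**3 ≠ 0, so f is not divisible by v and the branch is v² ≈ u**3 to lowest order — this is a cusp.
Classification: cusp.


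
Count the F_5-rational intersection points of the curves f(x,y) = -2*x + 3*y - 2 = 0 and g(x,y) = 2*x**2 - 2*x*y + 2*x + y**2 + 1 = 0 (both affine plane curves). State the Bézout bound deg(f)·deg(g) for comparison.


Common zeros: {(3, 1)}; count = 1; Bézout bound = 2.

deg(f) = 1, deg(g) = 2, so Bézout bound = 2.
Scan x ∈ F_5. For each x, list the y ∈ F_5 with f(x, y) ≡ 0 and those with g(x, y) ≡ 0 (mod 5); the common zeros in that column are the intersection.
  x = 0: f ≡ 0 at y ∈ {4}; g ≡ 0 at y ∈ {2, 3}; common: ∅.
  x = 1: f ≡ 0 at y ∈ {3}; g ≡ 0 at y ∈ {0, 2}; common: ∅.
  x = 2: f ≡ 0 at y ∈ {2}; g ≡ 0 at y ∈ {1, 3}; common: ∅.
  x = 3: f ≡ 0 at y ∈ {1}; g ≡ 0 at y ∈ {0, 1}; common: {1}.
  x = 4: f ≡ 0 at y ∈ {0}; g ≡ 0 at y ∈ {4}; common: ∅.
Collecting: common zeros = {(3, 1)}, so the count is 1.
Comparison with the Bézout bound: 1 ≤ 2 = deg(f)·deg(g), as expected for curves with no common component (the affine F_5-count falls short of the bound because intersections may lie at infinity, over extension fields, or carry multiplicity).


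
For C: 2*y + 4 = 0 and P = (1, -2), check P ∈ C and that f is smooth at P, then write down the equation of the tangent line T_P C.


Tangent line at P: 2*y + 4 = 0.

Step 1: f(1, -2) = 0, so P lies on C.
Step 2: partial derivatives
  f_x(x, y) = 0, f_y(x, y) = 2.
  f_x(P) = 0, f_y(P) = 2 (gradient nonzero, so P is smooth).
Step 3: tangent line at P: 0·(x − 1) + 2·(y − -2) = 0.
Expanding: 2*y + 4 = 0.


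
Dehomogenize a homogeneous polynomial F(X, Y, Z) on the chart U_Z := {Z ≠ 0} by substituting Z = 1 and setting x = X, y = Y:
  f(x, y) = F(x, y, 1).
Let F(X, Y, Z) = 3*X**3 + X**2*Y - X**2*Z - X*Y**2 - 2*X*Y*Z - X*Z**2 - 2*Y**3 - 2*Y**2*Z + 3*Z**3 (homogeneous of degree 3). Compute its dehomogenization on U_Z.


f(x, y) = 3*x**3 + x**2*y - x**2 - x*y**2 - 2*x*y - x - 2*y**3 - 2*y**2 + 3

On U_Z we set Z = 1. Each monomial c·X^i·Y^j·Z^k in F becomes c·x^i·y^j·1^k = c·x^i·y^j.
Substituting Z = 1: F(X, Y, 1) = 3*x**3 + x**2*y - x**2 - x*y**2 - 2*x*y - x - 2*y**3 - 2*y**2 + 3.
Note: deg(f) ≤ deg(F) = 3; strict inequality happens when F is divisible by Z (lost terms).


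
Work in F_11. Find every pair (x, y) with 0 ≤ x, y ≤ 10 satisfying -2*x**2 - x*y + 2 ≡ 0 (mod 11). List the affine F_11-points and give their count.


Affine F_11-points: {(1, 0), (2, 8), (3, 2), (4, 9), (5, 8), (6, 3), (7, 2), (8, 9), (9, 3), (10, 0)}; count = 10.

For each of the 121 pairs (x, y) ∈ F_11², evaluate f(x, y) mod 11. Record the zeros.
  x = 0: [0↦2, 1↦2, 2↦2, 3↦2, 4↦2, 5↦2, 6↦2, 7↦2, 8↦2, 9↦2, 10↦2]  zeros at y ∈ ∅
  x = 1: [0↦0, 1↦10, 2↦9, 3↦8, 4↦7, 5↦6, 6↦5, 7↦4, 8↦3, 9↦2, 10↦1]  zeros at y ∈ {0}
  x = 2: [0↦5, 1↦3, 2↦1, 3↦10, 4↦8, 5↦6, 6↦4, 7↦2, 8↦0, 9↦9, 10↦7]  zeros at y ∈ {8}
  x = 3: [0↦6, 1↦3, 2↦0, 3↦8, 4↦5, 5↦2, 6↦10, 7↦7, 8↦4, 9↦1, 10↦9]  zeros at y ∈ {2}
  x = 4: [0↦3, 1↦10, 2↦6, 3↦2, 4↦9, 5↦5, 6↦1, 7↦8, 8↦4, 9↦0, 10↦7]  zeros at y ∈ {9}
  x = 5: [0↦7, 1↦2, 2↦8, 3↦3, 4↦9, 5↦4, 6↦10, 7↦5, 8↦0, 9↦6, 10↦1]  zeros at y ∈ {8}
  x = 6: [0↦7, 1↦1, 2↦6, 3↦0, 4↦5, 5↦10, 6↦4, 7↦9, 8↦3, 9↦8, 10↦2]  zeros at y ∈ {3}
  x = 7: [0↦3, 1↦7, 2↦0, 3↦4, 4↦8, 5↦1, 6↦5, 7↦9, 8↦2, 9↦6, 10↦10]  zeros at y ∈ {2}
  x = 8: [0↦6, 1↦9, 2↦1, 3↦4, 4↦7, 5↦10, 6↦2, 7↦5, 8↦8, 9↦0, 10↦3]  zeros at y ∈ {9}
  x = 9: [0↦5, 1↦7, 2↦9, 3↦0, 4↦2, 5↦4, 6↦6, 7↦8, 8↦10, 9↦1, 10↦3]  zeros at y ∈ {3}
  x = 10: [0↦0, 1↦1, 2↦2, 3↦3, 4↦4, 5↦5, 6↦6, 7↦7, 8↦8, 9↦9, 10↦10]  zeros at y ∈ {0}
Collecting zeros: affine points = {(1, 0), (2, 8), (3, 2), (4, 9), (5, 8), (6, 3), (7, 2), (8, 9), (9, 3), (10, 0)}.
Total count |C(F_11)_aff| = 10.


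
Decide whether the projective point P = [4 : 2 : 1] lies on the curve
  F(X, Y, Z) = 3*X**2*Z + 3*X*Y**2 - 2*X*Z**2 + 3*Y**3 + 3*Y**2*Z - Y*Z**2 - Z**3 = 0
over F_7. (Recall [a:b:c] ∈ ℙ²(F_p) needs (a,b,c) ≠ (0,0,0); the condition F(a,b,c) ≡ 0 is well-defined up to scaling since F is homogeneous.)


F(4,2,1) ≡ 2 (mod 7); P is NOT on the curve.

Evaluate F(4, 2, 1) term-by-term (mod 7).
  3*X**2*Z ↦ 3·16·1·1 = 48
  3*X*Y**2 ↦ 3·4·4·1 = 48
  -2*X*Z**2 ↦ -2·4·1·1 = -8
  3*Y**3 ↦ 3·1·8·1 = 24
  3*Y**2*Z ↦ 3·1·4·1 = 12
  -Y*Z**2 ↦ -1·1·2·1 = -2
  -Z**3 ↦ -1·1·1·1 = -1
Sum: F(4, 2, 1) = (48) + (48) + (-8) + (24) + (12) + (-2) + (-1) = 121.
Reducing mod 7: 121 ≡ 2 (mod 7).
Since F(a, b, c) ≡ 2 ≠ 0 (mod 7), P does NOT lie on the curve.


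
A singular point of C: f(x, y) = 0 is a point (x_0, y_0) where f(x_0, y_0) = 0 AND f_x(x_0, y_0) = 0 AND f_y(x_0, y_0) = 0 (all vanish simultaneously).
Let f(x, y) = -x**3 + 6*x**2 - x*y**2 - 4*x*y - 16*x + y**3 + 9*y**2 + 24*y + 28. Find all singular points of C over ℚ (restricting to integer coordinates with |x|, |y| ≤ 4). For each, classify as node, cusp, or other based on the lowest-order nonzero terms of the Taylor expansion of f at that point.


Singular points: {(2, -2)}; classification: cusp.

Compute partial derivatives:
  f_x = -3*x**2 + 12*x - y**2 - 4*y - 16.
  f_y = -2*x*y - 4*x + 3*y**2 + 18*y + 24.
Scan x_0 ∈ {−4, ..., 4}. For each x_0, f_y(x_0, y) is a polynomial in y; find its integer roots y ∈ {−4, ..., 4}, then test f_x and f at those candidates.
  x = -4: f_y(-4, y) = 3*y**2 + 26*y + 40; vanishes at y ∈ {-2}. (-4, -2): f_x = -108 ≠ 0.
  x = -3: f_y(-3, y) = 3*y**2 + 24*y + 36; vanishes at y ∈ {-2}. (-3, -2): f_x = -75 ≠ 0.
  x = -2: f_y(-2, y) = 3*y**2 + 22*y + 32; vanishes at y ∈ {-2}. (-2, -2): f_x = -48 ≠ 0.
  x = -1: f_y(-1, y) = 3*y**2 + 20*y + 28; vanishes at y ∈ {-2}. (-1, -2): f_x = -27 ≠ 0.
  x = 0: f_y(0, y) = 3*y**2 + 18*y + 24; vanishes at y ∈ {-4, -2}. (0, -4): f_x = -16 ≠ 0; (0, -2): f_x = -12 ≠ 0.
  x = 1: f_y(1, y) = 3*y**2 + 16*y + 20; vanishes at y ∈ {-2}. (1, -2): f_x = -3 ≠ 0.
  x = 2: f_y(2, y) = 3*y**2 + 14*y + 16; vanishes at y ∈ {-2}. (2, -2): f_x = 0, f = 0 — SINGULAR.
  x = 3: f_y(3, y) = 3*y**2 + 12*y + 12; vanishes at y ∈ {-2}. (3, -2): f_x = -3 ≠ 0.
  x = 4: f_y(4, y) = 3*y**2 + 10*y + 8; vanishes at y ∈ {-2}. (4, -2): f_x = -12 ≠ 0.
Only singular point on the grid: (2, -2).
Classify: substitute x = 2 + u, y = -2 + v and expand: f = -u**3 - u*v**2 + v**3 + v**2.
No constant or linear terms (consistent with a singular point). Quadratic part: v**2. Cubic part: -u**3 - u*v**2 + v**3.
The quadratic part v**2 is a perfect square, so there is a single (double) tangent line v = 0, i.e. y = -2. Restricting the cubic part to that line (v = 0) leaves -u**3 ≠ 0, so f is not divisible by v and the branch is v² ≈ u**3 to lowest order — this is a cusp.
Classification: cusp.


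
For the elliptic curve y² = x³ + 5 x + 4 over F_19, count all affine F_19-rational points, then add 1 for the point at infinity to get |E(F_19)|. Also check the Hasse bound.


Affine points = {(0, 2), (0, 17), (8, 9), (8, 10), (10, 3), (10, 16), (12, 5), (12, 14), (13, 9), (13, 10), (14, 5), (14, 14), (16, 0), (17, 9), (17, 10), (18, 6), (18, 13)}; affine count = 17; |E(F_19)| = 18.

Discriminant check: Δ ∝ 4a³ + 27b² = 4·5³ + 27·4² = 4·125 + 27·16 ≡ 1 (mod 19). Nonzero ⇒ E is nonsingular.
For each x ∈ F_19, compute rhs = x³ + 5·x + 4 mod 19, then count y ∈ F_19 with y² ≡ rhs.
  x = 0: rhs = 4, matching y values: 2, 17 (2 points).
  x = 1: rhs = 10, matching y values: none (0 points).
  x = 2: rhs = 3, matching y values: none (0 points).
  x = 3: rhs = 8, matching y values: none (0 points).
  x = 4: rhs = 12, matching y values: none (0 points).
  x = 5: rhs = 2, matching y values: none (0 points).
  x = 6: rhs = 3, matching y values: none (0 points).
  x = 7: rhs = 2, matching y values: none (0 points).
  x = 8: rhs = 5, matching y values: 9, 10 (2 points).
  x = 9: rhs = 18, matching y values: none (0 points).
  x = 10: rhs = 9, matching y values: 3, 16 (2 points).
  x = 11: rhs = 3, matching y values: none (0 points).
  x = 12: rhs = 6, matching y values: 5, 14 (2 points).
  x = 13: rhs = 5, matching y values: 9, 10 (2 points).
  x = 14: rhs = 6, matching y values: 5, 14 (2 points).
  x = 15: rhs = 15, matching y values: none (0 points).
  x = 16: rhs = 0, matching y values: 0 (1 points).
  x = 17: rhs = 5, matching y values: 9, 10 (2 points).
  x = 18: rhs = 17, matching y values: 6, 13 (2 points).
Total affine count: 17.
Full point count |E(F_19)| = 17 + 1 = 18.
Hasse bound: |18 − (19+1)| = |-2| = 2 ≤ 2√19 ≈ 8.7178 ✓.
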